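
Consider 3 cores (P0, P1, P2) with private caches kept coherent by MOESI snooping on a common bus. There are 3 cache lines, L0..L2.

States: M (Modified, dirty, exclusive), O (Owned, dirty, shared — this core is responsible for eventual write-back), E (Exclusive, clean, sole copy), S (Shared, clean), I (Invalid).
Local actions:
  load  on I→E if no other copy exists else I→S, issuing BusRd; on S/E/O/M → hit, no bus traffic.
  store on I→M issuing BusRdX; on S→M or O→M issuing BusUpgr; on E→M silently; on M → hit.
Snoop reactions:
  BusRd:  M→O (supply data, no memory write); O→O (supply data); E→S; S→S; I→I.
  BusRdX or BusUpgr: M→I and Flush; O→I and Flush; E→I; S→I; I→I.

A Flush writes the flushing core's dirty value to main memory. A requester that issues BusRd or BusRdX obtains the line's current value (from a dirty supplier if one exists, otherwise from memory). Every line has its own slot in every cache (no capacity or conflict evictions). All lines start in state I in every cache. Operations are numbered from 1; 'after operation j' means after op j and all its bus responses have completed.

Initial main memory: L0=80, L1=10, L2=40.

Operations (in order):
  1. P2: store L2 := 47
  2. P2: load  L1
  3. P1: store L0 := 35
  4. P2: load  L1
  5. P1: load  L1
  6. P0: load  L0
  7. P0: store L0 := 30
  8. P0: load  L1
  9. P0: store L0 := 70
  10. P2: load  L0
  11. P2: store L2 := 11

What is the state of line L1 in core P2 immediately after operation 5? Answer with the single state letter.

state = S

  op1 P2: store L2 := 47 → I/I/M on L2; bus BusRdX; mem=40
  op2 P2: load  L1 → I/I/E on L1; bus BusRd; mem=10
  op3 P1: store L0 := 35 → I/M/I on L0; bus BusRdX; mem=80
  op4 P2: load  L1 → I/I/E on L1; bus (none); mem=10
  op5 P1: load  L1 → I/S/S on L1; bus BusRd; mem=10
  op6 P0: load  L0 → S/O/I on L0; bus BusRd; mem=80
  op7 P0: store L0 := 30 → M/I/I on L0; bus BusUpgr Flush; mem=35
  op8 P0: load  L1 → S/S/S on L1; bus BusRd; mem=10
  op9 P0: store L0 := 70 → M/I/I on L0; bus (none); mem=35
  op10 P2: load  L0 → O/I/S on L0; bus BusRd; mem=35
  op11 P2: store L2 := 11 → I/I/M on L2; bus (none); mem=40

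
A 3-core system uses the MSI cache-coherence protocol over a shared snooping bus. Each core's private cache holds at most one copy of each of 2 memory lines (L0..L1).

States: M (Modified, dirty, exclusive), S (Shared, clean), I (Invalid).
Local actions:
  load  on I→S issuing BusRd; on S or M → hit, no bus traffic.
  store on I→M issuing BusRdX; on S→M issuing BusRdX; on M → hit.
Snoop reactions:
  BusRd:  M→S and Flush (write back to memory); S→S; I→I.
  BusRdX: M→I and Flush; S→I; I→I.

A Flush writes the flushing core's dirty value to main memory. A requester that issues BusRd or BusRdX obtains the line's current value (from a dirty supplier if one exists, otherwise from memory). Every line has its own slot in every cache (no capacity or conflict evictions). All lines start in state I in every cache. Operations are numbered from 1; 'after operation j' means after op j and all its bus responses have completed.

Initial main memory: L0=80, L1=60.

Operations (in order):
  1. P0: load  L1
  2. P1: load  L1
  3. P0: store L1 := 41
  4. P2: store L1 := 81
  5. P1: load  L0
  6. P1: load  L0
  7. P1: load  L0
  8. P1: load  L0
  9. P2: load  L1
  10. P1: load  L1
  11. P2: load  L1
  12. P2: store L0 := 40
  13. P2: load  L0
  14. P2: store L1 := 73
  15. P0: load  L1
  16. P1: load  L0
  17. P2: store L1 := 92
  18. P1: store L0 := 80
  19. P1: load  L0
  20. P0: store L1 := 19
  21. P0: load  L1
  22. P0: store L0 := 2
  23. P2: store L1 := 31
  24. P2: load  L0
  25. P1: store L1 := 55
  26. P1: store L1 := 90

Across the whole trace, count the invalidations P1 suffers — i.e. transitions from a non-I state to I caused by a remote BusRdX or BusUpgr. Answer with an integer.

invalidations = 4

[1] P0: load  L1 | P0:S(60), P1:I, P2:I | bus: BusRd
[2] P1: load  L1 | P0:S(60), P1:S(60), P2:I | bus: BusRd
[3] P0: store L1 := 41 | P0:M(41), P1:I, P2:I | bus: BusRdX
[4] P2: store L1 := 81 | P0:I, P1:I, P2:M(81) | bus: BusRdX,Flush
[5] P1: load  L0 | P0:I, P1:S(80), P2:I | bus: BusRd
[6] P1: load  L0 | P0:I, P1:S(80), P2:I | bus: none
[7] P1: load  L0 | P0:I, P1:S(80), P2:I | bus: none
[8] P1: load  L0 | P0:I, P1:S(80), P2:I | bus: none
[9] P2: load  L1 | P0:I, P1:I, P2:M(81) | bus: none
[10] P1: load  L1 | P0:I, P1:S(81), P2:S(81) | bus: BusRd,Flush
[11] P2: load  L1 | P0:I, P1:S(81), P2:S(81) | bus: none
[12] P2: store L0 := 40 | P0:I, P1:I, P2:M(40) | bus: BusRdX
[13] P2: load  L0 | P0:I, P1:I, P2:M(40) | bus: none
[14] P2: store L1 := 73 | P0:I, P1:I, P2:M(73) | bus: BusRdX
[15] P0: load  L1 | P0:S(73), P1:I, P2:S(73) | bus: BusRd,Flush
[16] P1: load  L0 | P0:I, P1:S(40), P2:S(40) | bus: BusRd,Flush
[17] P2: store L1 := 92 | P0:I, P1:I, P2:M(92) | bus: BusRdX
[18] P1: store L0 := 80 | P0:I, P1:M(80), P2:I | bus: BusRdX
[19] P1: load  L0 | P0:I, P1:M(80), P2:I | bus: none
[20] P0: store L1 := 19 | P0:M(19), P1:I, P2:I | bus: BusRdX,Flush
[21] P0: load  L1 | P0:M(19), P1:I, P2:I | bus: none
[22] P0: store L0 := 2 | P0:M(2), P1:I, P2:I | bus: BusRdX,Flush
[23] P2: store L1 := 31 | P0:I, P1:I, P2:M(31) | bus: BusRdX,Flush
[24] P2: load  L0 | P0:S(2), P1:I, P2:S(2) | bus: BusRd,Flush
[25] P1: store L1 := 55 | P0:I, P1:M(55), P2:I | bus: BusRdX,Flush
[26] P1: store L1 := 90 | P0:I, P1:M(90), P2:I | bus: none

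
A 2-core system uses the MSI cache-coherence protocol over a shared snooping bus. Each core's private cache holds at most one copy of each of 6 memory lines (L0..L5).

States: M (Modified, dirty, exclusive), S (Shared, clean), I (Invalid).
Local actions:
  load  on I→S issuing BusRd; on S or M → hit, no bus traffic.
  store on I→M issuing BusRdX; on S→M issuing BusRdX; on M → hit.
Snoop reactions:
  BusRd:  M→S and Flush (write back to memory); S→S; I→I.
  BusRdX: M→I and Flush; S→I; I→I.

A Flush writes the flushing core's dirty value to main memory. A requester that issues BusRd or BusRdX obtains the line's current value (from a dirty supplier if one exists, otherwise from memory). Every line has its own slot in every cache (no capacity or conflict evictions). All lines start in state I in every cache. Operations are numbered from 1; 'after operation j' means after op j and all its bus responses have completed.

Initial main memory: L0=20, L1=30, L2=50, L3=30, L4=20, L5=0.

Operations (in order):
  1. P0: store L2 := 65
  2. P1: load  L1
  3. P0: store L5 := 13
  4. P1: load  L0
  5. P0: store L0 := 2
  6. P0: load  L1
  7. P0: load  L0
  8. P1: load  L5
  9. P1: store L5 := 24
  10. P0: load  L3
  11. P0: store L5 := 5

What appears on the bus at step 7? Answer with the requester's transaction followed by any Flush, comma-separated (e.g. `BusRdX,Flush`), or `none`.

step 1: P0: store L2 := 65  ⟶  MI  (L2)  txn=BusRdX  M[L2]=50
step 2: P1: load  L1  ⟶  IS  (L1)  txn=BusRd  M[L1]=30
step 3: P0: store L5 := 13  ⟶  MI  (L5)  txn=BusRdX  M[L5]=0
step 4: P1: load  L0  ⟶  IS  (L0)  txn=BusRd  M[L0]=20
step 5: P0: store L0 := 2  ⟶  MI  (L0)  txn=BusRdX  M[L0]=20
step 6: P0: load  L1  ⟶  SS  (L1)  txn=BusRd  M[L1]=30
step 7: P0: load  L0  ⟶  MI  (L0)  txn=∅  M[L0]=20
step 8: P1: load  L5  ⟶  SS  (L5)  txn=BusRd+Flush  M[L5]=13
step 9: P1: store L5 := 24  ⟶  IM  (L5)  txn=BusRdX  M[L5]=13
step 10: P0: load  L3  ⟶  SI  (L3)  txn=BusRd  M[L3]=30
step 11: P0: store L5 := 5  ⟶  MI  (L5)  txn=BusRdX+Flush  M[L5]=24

bus = none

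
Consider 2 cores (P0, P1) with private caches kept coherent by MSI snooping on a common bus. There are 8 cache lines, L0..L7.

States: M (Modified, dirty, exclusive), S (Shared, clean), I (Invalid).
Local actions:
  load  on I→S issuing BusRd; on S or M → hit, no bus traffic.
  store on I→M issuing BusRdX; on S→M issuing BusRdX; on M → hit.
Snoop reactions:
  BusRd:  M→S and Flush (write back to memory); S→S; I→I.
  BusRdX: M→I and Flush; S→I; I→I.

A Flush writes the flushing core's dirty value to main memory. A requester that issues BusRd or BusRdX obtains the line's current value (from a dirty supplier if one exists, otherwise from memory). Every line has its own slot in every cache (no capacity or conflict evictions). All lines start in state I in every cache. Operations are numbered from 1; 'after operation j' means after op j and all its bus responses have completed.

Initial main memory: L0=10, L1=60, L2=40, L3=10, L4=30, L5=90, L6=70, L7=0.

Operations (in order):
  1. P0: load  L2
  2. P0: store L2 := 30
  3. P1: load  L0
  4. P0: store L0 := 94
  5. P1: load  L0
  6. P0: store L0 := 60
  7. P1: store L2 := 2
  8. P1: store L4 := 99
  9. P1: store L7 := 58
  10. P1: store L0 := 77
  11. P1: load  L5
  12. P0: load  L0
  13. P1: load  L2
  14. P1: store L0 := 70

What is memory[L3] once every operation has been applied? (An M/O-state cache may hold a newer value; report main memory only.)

memory[L3] = 10

step 1: P0: load  L2  ⟶  SI  (L2)  txn=BusRd  M[L2]=40
step 2: P0: store L2 := 30  ⟶  MI  (L2)  txn=BusRdX  M[L2]=40
step 3: P1: load  L0  ⟶  IS  (L0)  txn=BusRd  M[L0]=10
step 4: P0: store L0 := 94  ⟶  MI  (L0)  txn=BusRdX  M[L0]=10
step 5: P1: load  L0  ⟶  SS  (L0)  txn=BusRd+Flush  M[L0]=94
step 6: P0: store L0 := 60  ⟶  MI  (L0)  txn=BusRdX  M[L0]=94
step 7: P1: store L2 := 2  ⟶  IM  (L2)  txn=BusRdX+Flush  M[L2]=30
step 8: P1: store L4 := 99  ⟶  IM  (L4)  txn=BusRdX  M[L4]=30
step 9: P1: store L7 := 58  ⟶  IM  (L7)  txn=BusRdX  M[L7]=0
step 10: P1: store L0 := 77  ⟶  IM  (L0)  txn=BusRdX+Flush  M[L0]=60
step 11: P1: load  L5  ⟶  IS  (L5)  txn=BusRd  M[L5]=90
step 12: P0: load  L0  ⟶  SS  (L0)  txn=BusRd+Flush  M[L0]=77
step 13: P1: load  L2  ⟶  IM  (L2)  txn=∅  M[L2]=30
step 14: P1: store L0 := 70  ⟶  IM  (L0)  txn=BusRdX  M[L0]=77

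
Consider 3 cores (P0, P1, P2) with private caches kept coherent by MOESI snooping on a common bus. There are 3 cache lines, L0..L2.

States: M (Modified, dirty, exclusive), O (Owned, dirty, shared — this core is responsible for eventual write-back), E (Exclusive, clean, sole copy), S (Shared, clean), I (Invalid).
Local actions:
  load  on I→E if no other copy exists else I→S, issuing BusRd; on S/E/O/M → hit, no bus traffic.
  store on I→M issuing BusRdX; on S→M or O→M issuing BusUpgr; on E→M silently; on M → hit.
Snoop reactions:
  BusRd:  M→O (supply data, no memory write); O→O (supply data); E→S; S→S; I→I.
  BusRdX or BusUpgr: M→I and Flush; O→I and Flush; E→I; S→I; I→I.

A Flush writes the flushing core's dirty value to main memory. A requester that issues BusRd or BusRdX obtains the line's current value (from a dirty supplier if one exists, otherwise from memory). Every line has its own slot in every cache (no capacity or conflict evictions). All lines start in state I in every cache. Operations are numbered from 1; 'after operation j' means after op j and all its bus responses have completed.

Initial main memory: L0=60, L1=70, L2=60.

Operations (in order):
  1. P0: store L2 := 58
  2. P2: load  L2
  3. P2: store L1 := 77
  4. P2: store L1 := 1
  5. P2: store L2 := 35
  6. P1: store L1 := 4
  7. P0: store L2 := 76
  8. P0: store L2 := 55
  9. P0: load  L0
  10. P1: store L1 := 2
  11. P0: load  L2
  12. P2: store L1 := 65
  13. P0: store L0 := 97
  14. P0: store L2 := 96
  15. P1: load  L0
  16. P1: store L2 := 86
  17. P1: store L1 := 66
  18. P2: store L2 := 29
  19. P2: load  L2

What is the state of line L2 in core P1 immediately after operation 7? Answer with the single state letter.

state = I

1. P0: store L2 := 58  bus=[BusRdX]  L2: P0=M P1=I P2=I  mem[L2]=60
2. P2: load  L2  bus=[BusRd]  L2: P0=O P1=I P2=S  mem[L2]=60
3. P2: store L1 := 77  bus=[BusRdX]  L1: P0=I P1=I P2=M  mem[L1]=70
4. P2: store L1 := 1  bus=[-]  L1: P0=I P1=I P2=M  mem[L1]=70
5. P2: store L2 := 35  bus=[BusUpgr,Flush]  L2: P0=I P1=I P2=M  mem[L2]=58
6. P1: store L1 := 4  bus=[BusRdX,Flush]  L1: P0=I P1=M P2=I  mem[L1]=1
7. P0: store L2 := 76  bus=[BusRdX,Flush]  L2: P0=M P1=I P2=I  mem[L2]=35
8. P0: store L2 := 55  bus=[-]  L2: P0=M P1=I P2=I  mem[L2]=35
9. P0: load  L0  bus=[BusRd]  L0: P0=E P1=I P2=I  mem[L0]=60
10. P1: store L1 := 2  bus=[-]  L1: P0=I P1=M P2=I  mem[L1]=1
11. P0: load  L2  bus=[-]  L2: P0=M P1=I P2=I  mem[L2]=35
12. P2: store L1 := 65  bus=[BusRdX,Flush]  L1: P0=I P1=I P2=M  mem[L1]=2
13. P0: store L0 := 97  bus=[-]  L0: P0=M P1=I P2=I  mem[L0]=60
14. P0: store L2 := 96  bus=[-]  L2: P0=M P1=I P2=I  mem[L2]=35
15. P1: load  L0  bus=[BusRd]  L0: P0=O P1=S P2=I  mem[L0]=60
16. P1: store L2 := 86  bus=[BusRdX,Flush]  L2: P0=I P1=M P2=I  mem[L2]=96
17. P1: store L1 := 66  bus=[BusRdX,Flush]  L1: P0=I P1=M P2=I  mem[L1]=65
18. P2: store L2 := 29  bus=[BusRdX,Flush]  L2: P0=I P1=I P2=M  mem[L2]=86
19. P2: load  L2  bus=[-]  L2: P0=I P1=I P2=M  mem[L2]=86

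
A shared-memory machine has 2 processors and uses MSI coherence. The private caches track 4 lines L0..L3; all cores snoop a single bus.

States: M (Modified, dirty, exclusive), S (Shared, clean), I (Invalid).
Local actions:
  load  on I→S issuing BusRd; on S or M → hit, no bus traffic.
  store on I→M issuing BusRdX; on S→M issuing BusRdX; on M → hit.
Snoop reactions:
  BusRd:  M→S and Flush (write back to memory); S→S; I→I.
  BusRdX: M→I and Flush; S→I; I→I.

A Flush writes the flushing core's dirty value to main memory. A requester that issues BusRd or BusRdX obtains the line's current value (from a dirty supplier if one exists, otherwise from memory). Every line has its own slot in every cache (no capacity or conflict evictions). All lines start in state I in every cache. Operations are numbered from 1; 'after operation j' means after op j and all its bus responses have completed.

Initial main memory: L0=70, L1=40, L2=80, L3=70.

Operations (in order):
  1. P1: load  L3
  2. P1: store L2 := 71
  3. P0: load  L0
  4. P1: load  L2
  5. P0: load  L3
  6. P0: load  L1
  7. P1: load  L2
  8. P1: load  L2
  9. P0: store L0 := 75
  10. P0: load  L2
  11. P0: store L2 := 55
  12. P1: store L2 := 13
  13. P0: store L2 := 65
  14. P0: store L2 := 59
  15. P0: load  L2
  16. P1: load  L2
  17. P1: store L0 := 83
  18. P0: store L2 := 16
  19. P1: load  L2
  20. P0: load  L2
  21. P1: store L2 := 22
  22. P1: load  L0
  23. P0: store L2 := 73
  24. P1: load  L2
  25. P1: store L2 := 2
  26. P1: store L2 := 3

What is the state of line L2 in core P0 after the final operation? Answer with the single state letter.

state = I

step 1: P1: load  L3  ⟶  IS  (L3)  txn=BusRd  M[L3]=70
step 2: P1: store L2 := 71  ⟶  IM  (L2)  txn=BusRdX  M[L2]=80
step 3: P0: load  L0  ⟶  SI  (L0)  txn=BusRd  M[L0]=70
step 4: P1: load  L2  ⟶  IM  (L2)  txn=∅  M[L2]=80
step 5: P0: load  L3  ⟶  SS  (L3)  txn=BusRd  M[L3]=70
step 6: P0: load  L1  ⟶  SI  (L1)  txn=BusRd  M[L1]=40
step 7: P1: load  L2  ⟶  IM  (L2)  txn=∅  M[L2]=80
step 8: P1: load  L2  ⟶  IM  (L2)  txn=∅  M[L2]=80
step 9: P0: store L0 := 75  ⟶  MI  (L0)  txn=BusRdX  M[L0]=70
step 10: P0: load  L2  ⟶  SS  (L2)  txn=BusRd+Flush  M[L2]=71
step 11: P0: store L2 := 55  ⟶  MI  (L2)  txn=BusRdX  M[L2]=71
step 12: P1: store L2 := 13  ⟶  IM  (L2)  txn=BusRdX+Flush  M[L2]=55
step 13: P0: store L2 := 65  ⟶  MI  (L2)  txn=BusRdX+Flush  M[L2]=13
step 14: P0: store L2 := 59  ⟶  MI  (L2)  txn=∅  M[L2]=13
step 15: P0: load  L2  ⟶  MI  (L2)  txn=∅  M[L2]=13
step 16: P1: load  L2  ⟶  SS  (L2)  txn=BusRd+Flush  M[L2]=59
step 17: P1: store L0 := 83  ⟶  IM  (L0)  txn=BusRdX+Flush  M[L0]=75
step 18: P0: store L2 := 16  ⟶  MI  (L2)  txn=BusRdX  M[L2]=59
step 19: P1: load  L2  ⟶  SS  (L2)  txn=BusRd+Flush  M[L2]=16
step 20: P0: load  L2  ⟶  SS  (L2)  txn=∅  M[L2]=16
step 21: P1: store L2 := 22  ⟶  IM  (L2)  txn=BusRdX  M[L2]=16
step 22: P1: load  L0  ⟶  IM  (L0)  txn=∅  M[L0]=75
step 23: P0: store L2 := 73  ⟶  MI  (L2)  txn=BusRdX+Flush  M[L2]=22
step 24: P1: load  L2  ⟶  SS  (L2)  txn=BusRd+Flush  M[L2]=73
step 25: P1: store L2 := 2  ⟶  IM  (L2)  txn=BusRdX  M[L2]=73
step 26: P1: store L2 := 3  ⟶  IM  (L2)  txn=∅  M[L2]=73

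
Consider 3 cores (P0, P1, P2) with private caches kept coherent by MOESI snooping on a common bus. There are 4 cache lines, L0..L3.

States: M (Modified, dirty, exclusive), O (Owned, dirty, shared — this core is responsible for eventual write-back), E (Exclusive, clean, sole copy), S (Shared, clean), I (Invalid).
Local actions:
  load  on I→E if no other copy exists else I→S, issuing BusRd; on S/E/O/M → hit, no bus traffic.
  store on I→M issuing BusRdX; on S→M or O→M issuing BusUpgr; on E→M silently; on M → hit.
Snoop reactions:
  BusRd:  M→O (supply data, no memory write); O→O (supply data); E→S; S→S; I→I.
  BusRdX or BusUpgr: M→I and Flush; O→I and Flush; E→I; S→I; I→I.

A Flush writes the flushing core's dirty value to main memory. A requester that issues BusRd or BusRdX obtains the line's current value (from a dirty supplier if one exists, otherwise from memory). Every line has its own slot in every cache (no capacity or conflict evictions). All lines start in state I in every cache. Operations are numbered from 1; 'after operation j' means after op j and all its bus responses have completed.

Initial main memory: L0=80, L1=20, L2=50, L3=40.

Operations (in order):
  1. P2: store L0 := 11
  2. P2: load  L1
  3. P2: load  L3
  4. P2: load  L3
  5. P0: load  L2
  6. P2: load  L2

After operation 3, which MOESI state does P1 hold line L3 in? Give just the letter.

state = I

step 1: P2: store L0 := 11  ⟶  IIM  (L0)  txn=BusRdX  M[L0]=80
step 2: P2: load  L1  ⟶  IIE  (L1)  txn=BusRd  M[L1]=20
step 3: P2: load  L3  ⟶  IIE  (L3)  txn=BusRd  M[L3]=40
step 4: P2: load  L3  ⟶  IIE  (L3)  txn=∅  M[L3]=40
step 5: P0: load  L2  ⟶  EII  (L2)  txn=BusRd  M[L2]=50
step 6: P2: load  L2  ⟶  SIS  (L2)  txn=BusRd  M[L2]=50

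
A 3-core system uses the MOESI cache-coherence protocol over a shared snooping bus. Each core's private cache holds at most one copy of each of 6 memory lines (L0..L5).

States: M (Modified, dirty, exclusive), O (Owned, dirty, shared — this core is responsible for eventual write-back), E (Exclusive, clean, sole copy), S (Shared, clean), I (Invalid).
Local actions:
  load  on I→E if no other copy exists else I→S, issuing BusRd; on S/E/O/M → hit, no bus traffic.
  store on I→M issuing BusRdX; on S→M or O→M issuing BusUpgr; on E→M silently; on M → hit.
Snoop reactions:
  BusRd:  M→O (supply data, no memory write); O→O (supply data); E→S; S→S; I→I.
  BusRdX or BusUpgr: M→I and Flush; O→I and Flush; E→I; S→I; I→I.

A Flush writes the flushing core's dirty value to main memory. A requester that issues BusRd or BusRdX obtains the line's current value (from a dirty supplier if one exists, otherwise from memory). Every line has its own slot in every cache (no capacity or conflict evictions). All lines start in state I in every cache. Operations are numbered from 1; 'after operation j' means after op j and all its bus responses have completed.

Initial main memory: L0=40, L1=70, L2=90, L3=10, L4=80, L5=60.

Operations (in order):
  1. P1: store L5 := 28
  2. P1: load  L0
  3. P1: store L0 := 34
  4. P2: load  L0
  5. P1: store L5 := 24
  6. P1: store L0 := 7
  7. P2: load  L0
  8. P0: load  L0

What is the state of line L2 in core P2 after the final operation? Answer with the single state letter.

state = I

[1] P1: store L5 := 28 | P0:I, P1:M(28), P2:I | bus: BusRdX
[2] P1: load  L0 | P0:I, P1:E(40), P2:I | bus: BusRd
[3] P1: store L0 := 34 | P0:I, P1:M(34), P2:I | bus: none
[4] P2: load  L0 | P0:I, P1:O(34), P2:S(34) | bus: BusRd
[5] P1: store L5 := 24 | P0:I, P1:M(24), P2:I | bus: none
[6] P1: store L0 := 7 | P0:I, P1:M(7), P2:I | bus: BusUpgr
[7] P2: load  L0 | P0:I, P1:O(7), P2:S(7) | bus: BusRd
[8] P0: load  L0 | P0:S(7), P1:O(7), P2:S(7) | bus: BusRd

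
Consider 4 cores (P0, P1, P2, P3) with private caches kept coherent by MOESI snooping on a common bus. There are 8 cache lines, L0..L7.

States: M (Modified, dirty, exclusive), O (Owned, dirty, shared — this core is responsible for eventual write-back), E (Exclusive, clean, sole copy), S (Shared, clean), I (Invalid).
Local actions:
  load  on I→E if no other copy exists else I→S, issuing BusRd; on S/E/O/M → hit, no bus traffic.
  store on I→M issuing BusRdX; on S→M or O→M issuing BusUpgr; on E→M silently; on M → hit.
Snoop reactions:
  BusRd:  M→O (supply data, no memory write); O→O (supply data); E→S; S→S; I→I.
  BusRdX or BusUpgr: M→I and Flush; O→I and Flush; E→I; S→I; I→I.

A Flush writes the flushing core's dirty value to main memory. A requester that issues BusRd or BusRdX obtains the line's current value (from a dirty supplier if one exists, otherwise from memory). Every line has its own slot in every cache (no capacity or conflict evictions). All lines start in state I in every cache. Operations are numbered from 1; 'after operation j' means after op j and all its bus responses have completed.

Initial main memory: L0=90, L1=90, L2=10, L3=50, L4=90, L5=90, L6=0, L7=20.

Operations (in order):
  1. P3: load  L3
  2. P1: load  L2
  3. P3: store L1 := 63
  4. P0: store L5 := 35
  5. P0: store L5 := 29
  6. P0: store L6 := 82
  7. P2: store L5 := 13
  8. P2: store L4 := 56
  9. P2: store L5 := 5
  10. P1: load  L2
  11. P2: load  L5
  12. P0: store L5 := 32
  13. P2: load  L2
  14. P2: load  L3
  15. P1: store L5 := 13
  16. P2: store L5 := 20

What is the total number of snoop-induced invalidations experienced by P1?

step 1: P3: load  L3  ⟶  IIIE  (L3)  txn=BusRd  M[L3]=50
step 2: P1: load  L2  ⟶  IEII  (L2)  txn=BusRd  M[L2]=10
step 3: P3: store L1 := 63  ⟶  IIIM  (L1)  txn=BusRdX  M[L1]=90
step 4: P0: store L5 := 35  ⟶  MIII  (L5)  txn=BusRdX  M[L5]=90
step 5: P0: store L5 := 29  ⟶  MIII  (L5)  txn=∅  M[L5]=90
step 6: P0: store L6 := 82  ⟶  MIII  (L6)  txn=BusRdX  M[L6]=0
step 7: P2: store L5 := 13  ⟶  IIMI  (L5)  txn=BusRdX+Flush  M[L5]=29
step 8: P2: store L4 := 56  ⟶  IIMI  (L4)  txn=BusRdX  M[L4]=90
step 9: P2: store L5 := 5  ⟶  IIMI  (L5)  txn=∅  M[L5]=29
step 10: P1: load  L2  ⟶  IEII  (L2)  txn=∅  M[L2]=10
step 11: P2: load  L5  ⟶  IIMI  (L5)  txn=∅  M[L5]=29
step 12: P0: store L5 := 32  ⟶  MIII  (L5)  txn=BusRdX+Flush  M[L5]=5
step 13: P2: load  L2  ⟶  ISSI  (L2)  txn=BusRd  M[L2]=10
step 14: P2: load  L3  ⟶  IISS  (L3)  txn=BusRd  M[L3]=50
step 15: P1: store L5 := 13  ⟶  IMII  (L5)  txn=BusRdX+Flush  M[L5]=32
step 16: P2: store L5 := 20  ⟶  IIMI  (L5)  txn=BusRdX+Flush  M[L5]=13

invalidations = 1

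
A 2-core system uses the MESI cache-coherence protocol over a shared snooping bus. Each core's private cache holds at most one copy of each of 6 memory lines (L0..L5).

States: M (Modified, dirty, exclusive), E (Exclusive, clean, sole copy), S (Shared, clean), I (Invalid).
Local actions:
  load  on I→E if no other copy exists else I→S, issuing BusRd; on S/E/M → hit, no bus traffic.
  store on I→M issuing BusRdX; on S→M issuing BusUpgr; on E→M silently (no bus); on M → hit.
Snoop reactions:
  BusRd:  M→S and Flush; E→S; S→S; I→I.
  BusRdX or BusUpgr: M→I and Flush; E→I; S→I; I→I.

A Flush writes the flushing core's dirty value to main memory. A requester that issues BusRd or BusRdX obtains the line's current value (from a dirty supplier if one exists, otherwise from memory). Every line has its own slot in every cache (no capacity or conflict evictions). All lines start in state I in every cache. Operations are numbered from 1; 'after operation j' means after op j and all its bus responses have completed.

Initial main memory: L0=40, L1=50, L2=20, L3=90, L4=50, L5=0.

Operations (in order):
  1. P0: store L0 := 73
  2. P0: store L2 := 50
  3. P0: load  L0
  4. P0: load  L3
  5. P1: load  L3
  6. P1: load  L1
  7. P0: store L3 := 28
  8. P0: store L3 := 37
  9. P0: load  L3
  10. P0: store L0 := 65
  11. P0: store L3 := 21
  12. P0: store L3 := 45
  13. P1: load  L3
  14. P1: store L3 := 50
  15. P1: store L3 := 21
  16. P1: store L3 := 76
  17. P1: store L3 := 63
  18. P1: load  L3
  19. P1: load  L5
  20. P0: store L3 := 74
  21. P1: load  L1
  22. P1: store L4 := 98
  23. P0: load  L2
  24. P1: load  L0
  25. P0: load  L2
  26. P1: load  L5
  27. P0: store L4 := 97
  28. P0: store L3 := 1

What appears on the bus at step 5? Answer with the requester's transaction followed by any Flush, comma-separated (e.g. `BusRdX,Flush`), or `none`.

step 1: P0: store L0 := 73  ⟶  MI  (L0)  txn=BusRdX  M[L0]=40
step 2: P0: store L2 := 50  ⟶  MI  (L2)  txn=BusRdX  M[L2]=20
step 3: P0: load  L0  ⟶  MI  (L0)  txn=∅  M[L0]=40
step 4: P0: load  L3  ⟶  EI  (L3)  txn=BusRd  M[L3]=90
step 5: P1: load  L3  ⟶  SS  (L3)  txn=BusRd  M[L3]=90
step 6: P1: load  L1  ⟶  IE  (L1)  txn=BusRd  M[L1]=50
step 7: P0: store L3 := 28  ⟶  MI  (L3)  txn=BusUpgr  M[L3]=90
step 8: P0: store L3 := 37  ⟶  MI  (L3)  txn=∅  M[L3]=90
step 9: P0: load  L3  ⟶  MI  (L3)  txn=∅  M[L3]=90
step 10: P0: store L0 := 65  ⟶  MI  (L0)  txn=∅  M[L0]=40
step 11: P0: store L3 := 21  ⟶  MI  (L3)  txn=∅  M[L3]=90
step 12: P0: store L3 := 45  ⟶  MI  (L3)  txn=∅  M[L3]=90
step 13: P1: load  L3  ⟶  SS  (L3)  txn=BusRd+Flush  M[L3]=45
step 14: P1: store L3 := 50  ⟶  IM  (L3)  txn=BusUpgr  M[L3]=45
step 15: P1: store L3 := 21  ⟶  IM  (L3)  txn=∅  M[L3]=45
step 16: P1: store L3 := 76  ⟶  IM  (L3)  txn=∅  M[L3]=45
step 17: P1: store L3 := 63  ⟶  IM  (L3)  txn=∅  M[L3]=45
step 18: P1: load  L3  ⟶  IM  (L3)  txn=∅  M[L3]=45
step 19: P1: load  L5  ⟶  IE  (L5)  txn=BusRd  M[L5]=0
step 20: P0: store L3 := 74  ⟶  MI  (L3)  txn=BusRdX+Flush  M[L3]=63
step 21: P1: load  L1  ⟶  IE  (L1)  txn=∅  M[L1]=50
step 22: P1: store L4 := 98  ⟶  IM  (L4)  txn=BusRdX  M[L4]=50
step 23: P0: load  L2  ⟶  MI  (L2)  txn=∅  M[L2]=20
step 24: P1: load  L0  ⟶  SS  (L0)  txn=BusRd+Flush  M[L0]=65
step 25: P0: load  L2  ⟶  MI  (L2)  txn=∅  M[L2]=20
step 26: P1: load  L5  ⟶  IE  (L5)  txn=∅  M[L5]=0
step 27: P0: store L4 := 97  ⟶  MI  (L4)  txn=BusRdX+Flush  M[L4]=98
step 28: P0: store L3 := 1  ⟶  MI  (L3)  txn=∅  M[L3]=63

bus = BusRd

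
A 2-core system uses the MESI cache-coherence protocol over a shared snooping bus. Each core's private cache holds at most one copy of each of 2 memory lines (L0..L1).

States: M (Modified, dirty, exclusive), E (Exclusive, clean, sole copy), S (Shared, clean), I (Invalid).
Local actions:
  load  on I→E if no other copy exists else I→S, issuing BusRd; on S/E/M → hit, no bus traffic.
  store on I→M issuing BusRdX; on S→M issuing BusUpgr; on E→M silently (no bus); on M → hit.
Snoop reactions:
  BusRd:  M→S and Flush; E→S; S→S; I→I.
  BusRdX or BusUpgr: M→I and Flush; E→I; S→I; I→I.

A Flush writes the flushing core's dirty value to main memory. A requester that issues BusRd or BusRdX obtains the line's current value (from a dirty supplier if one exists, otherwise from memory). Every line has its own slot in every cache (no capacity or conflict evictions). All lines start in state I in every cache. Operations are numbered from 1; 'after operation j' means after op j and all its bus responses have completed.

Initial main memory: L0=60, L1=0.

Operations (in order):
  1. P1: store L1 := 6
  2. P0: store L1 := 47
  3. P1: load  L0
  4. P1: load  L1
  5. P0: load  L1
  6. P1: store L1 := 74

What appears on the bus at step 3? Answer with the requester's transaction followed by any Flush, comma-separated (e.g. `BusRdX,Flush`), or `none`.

bus = BusRd

step 1: P1: store L1 := 6  ⟶  IM  (L1)  txn=BusRdX  M[L1]=0
step 2: P0: store L1 := 47  ⟶  MI  (L1)  txn=BusRdX+Flush  M[L1]=6
step 3: P1: load  L0  ⟶  IE  (L0)  txn=BusRd  M[L0]=60
step 4: P1: load  L1  ⟶  SS  (L1)  txn=BusRd+Flush  M[L1]=47
step 5: P0: load  L1  ⟶  SS  (L1)  txn=∅  M[L1]=47
step 6: P1: store L1 := 74  ⟶  IM  (L1)  txn=BusUpgr  M[L1]=47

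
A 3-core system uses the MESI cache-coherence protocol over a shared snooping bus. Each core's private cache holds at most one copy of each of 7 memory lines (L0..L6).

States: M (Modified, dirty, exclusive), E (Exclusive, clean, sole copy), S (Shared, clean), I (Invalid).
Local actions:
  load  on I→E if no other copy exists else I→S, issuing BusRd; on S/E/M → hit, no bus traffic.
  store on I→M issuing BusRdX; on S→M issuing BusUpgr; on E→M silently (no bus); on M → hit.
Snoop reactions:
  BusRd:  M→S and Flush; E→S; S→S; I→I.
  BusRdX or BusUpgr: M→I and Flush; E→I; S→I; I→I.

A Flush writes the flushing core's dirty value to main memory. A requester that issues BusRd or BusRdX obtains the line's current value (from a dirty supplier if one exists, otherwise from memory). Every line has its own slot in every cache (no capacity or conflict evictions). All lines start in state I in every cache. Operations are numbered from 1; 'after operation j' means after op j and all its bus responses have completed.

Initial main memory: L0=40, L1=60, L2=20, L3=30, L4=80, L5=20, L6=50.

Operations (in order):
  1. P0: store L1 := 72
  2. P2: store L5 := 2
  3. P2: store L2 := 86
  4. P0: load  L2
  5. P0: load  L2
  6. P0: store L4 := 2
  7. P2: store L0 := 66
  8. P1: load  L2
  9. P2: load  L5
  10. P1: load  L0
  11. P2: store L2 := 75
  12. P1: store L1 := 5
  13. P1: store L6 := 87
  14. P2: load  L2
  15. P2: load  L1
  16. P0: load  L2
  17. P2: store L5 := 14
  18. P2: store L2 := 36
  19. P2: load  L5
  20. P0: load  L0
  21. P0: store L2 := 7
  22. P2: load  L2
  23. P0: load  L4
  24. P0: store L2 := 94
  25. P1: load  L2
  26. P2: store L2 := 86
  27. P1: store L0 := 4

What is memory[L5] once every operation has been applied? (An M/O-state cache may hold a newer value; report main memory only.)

step 1: P0: store L1 := 72  ⟶  MII  (L1)  txn=BusRdX  M[L1]=60
step 2: P2: store L5 := 2  ⟶  IIM  (L5)  txn=BusRdX  M[L5]=20
step 3: P2: store L2 := 86  ⟶  IIM  (L2)  txn=BusRdX  M[L2]=20
step 4: P0: load  L2  ⟶  SIS  (L2)  txn=BusRd+Flush  M[L2]=86
step 5: P0: load  L2  ⟶  SIS  (L2)  txn=∅  M[L2]=86
step 6: P0: store L4 := 2  ⟶  MII  (L4)  txn=BusRdX  M[L4]=80
step 7: P2: store L0 := 66  ⟶  IIM  (L0)  txn=BusRdX  M[L0]=40
step 8: P1: load  L2  ⟶  SSS  (L2)  txn=BusRd  M[L2]=86
step 9: P2: load  L5  ⟶  IIM  (L5)  txn=∅  M[L5]=20
step 10: P1: load  L0  ⟶  ISS  (L0)  txn=BusRd+Flush  M[L0]=66
step 11: P2: store L2 := 75  ⟶  IIM  (L2)  txn=BusUpgr  M[L2]=86
step 12: P1: store L1 := 5  ⟶  IMI  (L1)  txn=BusRdX+Flush  M[L1]=72
step 13: P1: store L6 := 87  ⟶  IMI  (L6)  txn=BusRdX  M[L6]=50
step 14: P2: load  L2  ⟶  IIM  (L2)  txn=∅  M[L2]=86
step 15: P2: load  L1  ⟶  ISS  (L1)  txn=BusRd+Flush  M[L1]=5
step 16: P0: load  L2  ⟶  SIS  (L2)  txn=BusRd+Flush  M[L2]=75
step 17: P2: store L5 := 14  ⟶  IIM  (L5)  txn=∅  M[L5]=20
step 18: P2: store L2 := 36  ⟶  IIM  (L2)  txn=BusUpgr  M[L2]=75
step 19: P2: load  L5  ⟶  IIM  (L5)  txn=∅  M[L5]=20
step 20: P0: load  L0  ⟶  SSS  (L0)  txn=BusRd  M[L0]=66
step 21: P0: store L2 := 7  ⟶  MII  (L2)  txn=BusRdX+Flush  M[L2]=36
step 22: P2: load  L2  ⟶  SIS  (L2)  txn=BusRd+Flush  M[L2]=7
step 23: P0: load  L4  ⟶  MII  (L4)  txn=∅  M[L4]=80
step 24: P0: store L2 := 94  ⟶  MII  (L2)  txn=BusUpgr  M[L2]=7
step 25: P1: load  L2  ⟶  SSI  (L2)  txn=BusRd+Flush  M[L2]=94
step 26: P2: store L2 := 86  ⟶  IIM  (L2)  txn=BusRdX  M[L2]=94
step 27: P1: store L0 := 4  ⟶  IMI  (L0)  txn=BusUpgr  M[L0]=66

memory[L5] = 20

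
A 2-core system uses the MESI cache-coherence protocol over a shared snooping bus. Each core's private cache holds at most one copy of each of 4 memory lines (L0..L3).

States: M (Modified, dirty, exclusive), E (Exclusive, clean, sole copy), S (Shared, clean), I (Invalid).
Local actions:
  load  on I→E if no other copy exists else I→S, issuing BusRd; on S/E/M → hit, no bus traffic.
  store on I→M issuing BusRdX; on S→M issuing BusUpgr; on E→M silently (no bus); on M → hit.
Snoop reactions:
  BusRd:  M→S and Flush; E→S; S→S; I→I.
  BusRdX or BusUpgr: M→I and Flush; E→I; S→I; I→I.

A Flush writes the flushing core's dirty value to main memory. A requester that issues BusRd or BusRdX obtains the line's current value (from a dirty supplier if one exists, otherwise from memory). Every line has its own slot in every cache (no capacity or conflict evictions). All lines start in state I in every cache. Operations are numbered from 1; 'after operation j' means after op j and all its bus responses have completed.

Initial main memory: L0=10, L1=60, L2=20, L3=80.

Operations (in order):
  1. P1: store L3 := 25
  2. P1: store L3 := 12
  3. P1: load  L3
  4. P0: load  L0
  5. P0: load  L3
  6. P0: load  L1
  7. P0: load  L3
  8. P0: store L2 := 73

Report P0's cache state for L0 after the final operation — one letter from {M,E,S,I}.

[1] P1: store L3 := 25 | P0:I, P1:M(25) | bus: BusRdX
[2] P1: store L3 := 12 | P0:I, P1:M(12) | bus: none
[3] P1: load  L3 | P0:I, P1:M(12) | bus: none
[4] P0: load  L0 | P0:E(10), P1:I | bus: BusRd
[5] P0: load  L3 | P0:S(12), P1:S(12) | bus: BusRd,Flush
[6] P0: load  L1 | P0:E(60), P1:I | bus: BusRd
[7] P0: load  L3 | P0:S(12), P1:S(12) | bus: none
[8] P0: store L2 := 73 | P0:M(73), P1:I | bus: BusRdX

state = E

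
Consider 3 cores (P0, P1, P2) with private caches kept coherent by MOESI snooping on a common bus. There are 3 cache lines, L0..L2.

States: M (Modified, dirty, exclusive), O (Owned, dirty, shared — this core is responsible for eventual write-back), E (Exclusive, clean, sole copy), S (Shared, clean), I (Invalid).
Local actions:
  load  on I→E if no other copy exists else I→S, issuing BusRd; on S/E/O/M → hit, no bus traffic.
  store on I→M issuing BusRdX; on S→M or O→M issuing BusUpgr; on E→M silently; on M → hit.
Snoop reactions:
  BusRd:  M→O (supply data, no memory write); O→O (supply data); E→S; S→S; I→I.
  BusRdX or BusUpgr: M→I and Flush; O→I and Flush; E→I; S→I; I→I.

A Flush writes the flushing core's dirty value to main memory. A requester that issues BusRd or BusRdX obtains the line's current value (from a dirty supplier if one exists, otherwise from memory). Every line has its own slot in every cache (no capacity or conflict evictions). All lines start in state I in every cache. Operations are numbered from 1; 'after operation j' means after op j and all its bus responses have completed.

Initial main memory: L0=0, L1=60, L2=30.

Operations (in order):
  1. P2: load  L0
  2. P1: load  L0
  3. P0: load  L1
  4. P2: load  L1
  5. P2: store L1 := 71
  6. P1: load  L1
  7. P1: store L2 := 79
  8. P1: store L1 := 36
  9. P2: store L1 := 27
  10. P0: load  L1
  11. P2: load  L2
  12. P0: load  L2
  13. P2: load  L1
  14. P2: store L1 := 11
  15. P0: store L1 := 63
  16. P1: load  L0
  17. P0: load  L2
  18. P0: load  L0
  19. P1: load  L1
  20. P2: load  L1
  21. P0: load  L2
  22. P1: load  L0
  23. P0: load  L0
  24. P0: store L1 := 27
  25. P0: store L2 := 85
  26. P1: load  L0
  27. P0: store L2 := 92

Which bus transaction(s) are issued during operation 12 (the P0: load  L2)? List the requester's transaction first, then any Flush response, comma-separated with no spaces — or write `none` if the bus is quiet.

bus = BusRd

step 1: P2: load  L0  ⟶  IIE  (L0)  txn=BusRd  M[L0]=0
step 2: P1: load  L0  ⟶  ISS  (L0)  txn=BusRd  M[L0]=0
step 3: P0: load  L1  ⟶  EII  (L1)  txn=BusRd  M[L1]=60
step 4: P2: load  L1  ⟶  SIS  (L1)  txn=BusRd  M[L1]=60
step 5: P2: store L1 := 71  ⟶  IIM  (L1)  txn=BusUpgr  M[L1]=60
step 6: P1: load  L1  ⟶  ISO  (L1)  txn=BusRd  M[L1]=60
step 7: P1: store L2 := 79  ⟶  IMI  (L2)  txn=BusRdX  M[L2]=30
step 8: P1: store L1 := 36  ⟶  IMI  (L1)  txn=BusUpgr+Flush  M[L1]=71
step 9: P2: store L1 := 27  ⟶  IIM  (L1)  txn=BusRdX+Flush  M[L1]=36
step 10: P0: load  L1  ⟶  SIO  (L1)  txn=BusRd  M[L1]=36
step 11: P2: load  L2  ⟶  IOS  (L2)  txn=BusRd  M[L2]=30
step 12: P0: load  L2  ⟶  SOS  (L2)  txn=BusRd  M[L2]=30
step 13: P2: load  L1  ⟶  SIO  (L1)  txn=∅  M[L1]=36
step 14: P2: store L1 := 11  ⟶  IIM  (L1)  txn=BusUpgr  M[L1]=36
step 15: P0: store L1 := 63  ⟶  MII  (L1)  txn=BusRdX+Flush  M[L1]=11
step 16: P1: load  L0  ⟶  ISS  (L0)  txn=∅  M[L0]=0
step 17: P0: load  L2  ⟶  SOS  (L2)  txn=∅  M[L2]=30
step 18: P0: load  L0  ⟶  SSS  (L0)  txn=BusRd  M[L0]=0
step 19: P1: load  L1  ⟶  OSI  (L1)  txn=BusRd  M[L1]=11
step 20: P2: load  L1  ⟶  OSS  (L1)  txn=BusRd  M[L1]=11
step 21: P0: load  L2  ⟶  SOS  (L2)  txn=∅  M[L2]=30
step 22: P1: load  L0  ⟶  SSS  (L0)  txn=∅  M[L0]=0
step 23: P0: load  L0  ⟶  SSS  (L0)  txn=∅  M[L0]=0
step 24: P0: store L1 := 27  ⟶  MII  (L1)  txn=BusUpgr  M[L1]=11
step 25: P0: store L2 := 85  ⟶  MII  (L2)  txn=BusUpgr+Flush  M[L2]=79
step 26: P1: load  L0  ⟶  SSS  (L0)  txn=∅  M[L0]=0
step 27: P0: store L2 := 92  ⟶  MII  (L2)  txn=∅  M[L2]=79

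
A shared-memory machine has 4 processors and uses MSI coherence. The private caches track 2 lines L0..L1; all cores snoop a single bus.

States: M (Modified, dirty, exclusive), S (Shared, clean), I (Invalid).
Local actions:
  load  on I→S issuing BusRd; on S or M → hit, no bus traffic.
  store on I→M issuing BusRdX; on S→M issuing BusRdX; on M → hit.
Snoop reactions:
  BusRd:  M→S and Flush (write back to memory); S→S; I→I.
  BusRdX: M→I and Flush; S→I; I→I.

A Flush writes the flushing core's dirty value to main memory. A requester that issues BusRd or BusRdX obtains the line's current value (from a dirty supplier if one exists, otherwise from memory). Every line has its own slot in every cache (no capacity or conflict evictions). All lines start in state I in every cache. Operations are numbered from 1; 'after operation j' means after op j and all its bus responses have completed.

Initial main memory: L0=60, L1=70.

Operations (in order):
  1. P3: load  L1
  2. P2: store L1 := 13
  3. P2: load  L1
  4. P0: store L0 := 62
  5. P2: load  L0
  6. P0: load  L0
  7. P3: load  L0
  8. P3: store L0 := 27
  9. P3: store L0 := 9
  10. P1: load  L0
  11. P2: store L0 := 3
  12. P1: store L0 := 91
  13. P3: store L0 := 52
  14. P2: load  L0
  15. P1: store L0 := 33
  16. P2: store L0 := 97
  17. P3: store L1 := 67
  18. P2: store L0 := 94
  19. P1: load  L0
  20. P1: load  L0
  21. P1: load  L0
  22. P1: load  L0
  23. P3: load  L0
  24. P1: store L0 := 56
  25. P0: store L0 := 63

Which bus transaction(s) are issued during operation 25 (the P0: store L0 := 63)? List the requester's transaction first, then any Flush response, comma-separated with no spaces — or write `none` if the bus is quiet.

bus = BusRdX,Flush

1. P3: load  L1  bus=[BusRd]  L1: P0=I P1=I P2=I P3=S  mem[L1]=70
2. P2: store L1 := 13  bus=[BusRdX]  L1: P0=I P1=I P2=M P3=I  mem[L1]=70
3. P2: load  L1  bus=[-]  L1: P0=I P1=I P2=M P3=I  mem[L1]=70
4. P0: store L0 := 62  bus=[BusRdX]  L0: P0=M P1=I P2=I P3=I  mem[L0]=60
5. P2: load  L0  bus=[BusRd,Flush]  L0: P0=S P1=I P2=S P3=I  mem[L0]=62
6. P0: load  L0  bus=[-]  L0: P0=S P1=I P2=S P3=I  mem[L0]=62
7. P3: load  L0  bus=[BusRd]  L0: P0=S P1=I P2=S P3=S  mem[L0]=62
8. P3: store L0 := 27  bus=[BusRdX]  L0: P0=I P1=I P2=I P3=M  mem[L0]=62
9. P3: store L0 := 9  bus=[-]  L0: P0=I P1=I P2=I P3=M  mem[L0]=62
10. P1: load  L0  bus=[BusRd,Flush]  L0: P0=I P1=S P2=I P3=S  mem[L0]=9
11. P2: store L0 := 3  bus=[BusRdX]  L0: P0=I P1=I P2=M P3=I  mem[L0]=9
12. P1: store L0 := 91  bus=[BusRdX,Flush]  L0: P0=I P1=M P2=I P3=I  mem[L0]=3
13. P3: store L0 := 52  bus=[BusRdX,Flush]  L0: P0=I P1=I P2=I P3=M  mem[L0]=91
14. P2: load  L0  bus=[BusRd,Flush]  L0: P0=I P1=I P2=S P3=S  mem[L0]=52
15. P1: store L0 := 33  bus=[BusRdX]  L0: P0=I P1=M P2=I P3=I  mem[L0]=52
16. P2: store L0 := 97  bus=[BusRdX,Flush]  L0: P0=I P1=I P2=M P3=I  mem[L0]=33
17. P3: store L1 := 67  bus=[BusRdX,Flush]  L1: P0=I P1=I P2=I P3=M  mem[L1]=13
18. P2: store L0 := 94  bus=[-]  L0: P0=I P1=I P2=M P3=I  mem[L0]=33
19. P1: load  L0  bus=[BusRd,Flush]  L0: P0=I P1=S P2=S P3=I  mem[L0]=94
20. P1: load  L0  bus=[-]  L0: P0=I P1=S P2=S P3=I  mem[L0]=94
21. P1: load  L0  bus=[-]  L0: P0=I P1=S P2=S P3=I  mem[L0]=94
22. P1: load  L0  bus=[-]  L0: P0=I P1=S P2=S P3=I  mem[L0]=94
23. P3: load  L0  bus=[BusRd]  L0: P0=I P1=S P2=S P3=S  mem[L0]=94
24. P1: store L0 := 56  bus=[BusRdX]  L0: P0=I P1=M P2=I P3=I  mem[L0]=94
25. P0: store L0 := 63  bus=[BusRdX,Flush]  L0: P0=M P1=I P2=I P3=I  mem[L0]=56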